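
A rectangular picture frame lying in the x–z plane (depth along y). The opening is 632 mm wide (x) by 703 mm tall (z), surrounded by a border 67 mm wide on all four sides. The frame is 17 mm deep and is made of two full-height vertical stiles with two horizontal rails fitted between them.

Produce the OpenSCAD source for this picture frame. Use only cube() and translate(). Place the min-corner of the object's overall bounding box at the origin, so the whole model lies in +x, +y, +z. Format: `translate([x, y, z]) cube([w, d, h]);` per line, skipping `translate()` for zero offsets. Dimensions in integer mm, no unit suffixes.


cube([67, 17, 837]);
translate([699, 0, 0]) cube([67, 17, 837]);
translate([67, 0, 0]) cube([632, 17, 67]);
translate([67, 0, 770]) cube([632, 17, 67]);


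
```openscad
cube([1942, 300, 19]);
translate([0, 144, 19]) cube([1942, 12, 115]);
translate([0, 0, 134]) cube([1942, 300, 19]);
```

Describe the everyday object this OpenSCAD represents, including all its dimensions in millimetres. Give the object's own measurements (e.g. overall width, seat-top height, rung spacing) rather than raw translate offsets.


An I-beam lying along x, 1942 mm long. Overall section height 153 mm. Two flanges 300 mm wide (y) and 19 mm thick, one on the floor and one at the top; a web 12 mm thick runs between them, centred on the flange width.


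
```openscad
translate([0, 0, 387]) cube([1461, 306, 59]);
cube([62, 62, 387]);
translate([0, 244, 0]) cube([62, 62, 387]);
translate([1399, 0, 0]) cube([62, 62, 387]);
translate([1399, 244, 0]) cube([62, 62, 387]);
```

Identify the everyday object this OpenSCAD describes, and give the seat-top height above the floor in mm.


A bench. The seat-top height is 446 mm.

A long slab on four corner posts — a bench. The slab sits at z = 387 with thickness 59, so the top is 387 + 59 = 446 mm.


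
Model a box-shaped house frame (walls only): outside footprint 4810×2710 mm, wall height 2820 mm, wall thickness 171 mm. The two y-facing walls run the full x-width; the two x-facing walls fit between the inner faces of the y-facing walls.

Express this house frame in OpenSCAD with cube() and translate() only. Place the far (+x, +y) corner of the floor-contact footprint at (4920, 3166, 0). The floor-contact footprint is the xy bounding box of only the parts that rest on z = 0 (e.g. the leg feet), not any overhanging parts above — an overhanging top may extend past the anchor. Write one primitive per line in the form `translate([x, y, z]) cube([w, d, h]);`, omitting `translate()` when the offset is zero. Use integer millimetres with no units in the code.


translate([110, 456, 0]) cube([4810, 171, 2820]);
translate([110, 2995, 0]) cube([4810, 171, 2820]);
translate([110, 627, 0]) cube([171, 2368, 2820]);
translate([4749, 627, 0]) cube([171, 2368, 2820]);


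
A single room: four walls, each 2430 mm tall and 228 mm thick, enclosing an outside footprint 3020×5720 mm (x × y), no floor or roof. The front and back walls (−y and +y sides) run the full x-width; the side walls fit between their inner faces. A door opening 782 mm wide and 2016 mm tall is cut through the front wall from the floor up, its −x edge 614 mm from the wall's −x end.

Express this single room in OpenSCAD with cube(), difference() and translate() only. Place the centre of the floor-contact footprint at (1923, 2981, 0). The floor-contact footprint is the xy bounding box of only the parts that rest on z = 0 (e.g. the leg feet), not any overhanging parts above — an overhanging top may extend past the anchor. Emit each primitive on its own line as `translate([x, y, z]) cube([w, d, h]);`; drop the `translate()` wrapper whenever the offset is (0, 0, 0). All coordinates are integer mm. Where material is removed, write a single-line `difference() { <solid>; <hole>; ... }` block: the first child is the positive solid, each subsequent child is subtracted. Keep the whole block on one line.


difference() { translate([413, 121, 0]) cube([3020, 228, 2430]); translate([1027, 121, 0]) cube([782, 228, 2016]); }
translate([413, 5613, 0]) cube([3020, 228, 2430]);
translate([413, 349, 0]) cube([228, 5264, 2430]);
translate([3205, 349, 0]) cube([228, 5264, 2430]);


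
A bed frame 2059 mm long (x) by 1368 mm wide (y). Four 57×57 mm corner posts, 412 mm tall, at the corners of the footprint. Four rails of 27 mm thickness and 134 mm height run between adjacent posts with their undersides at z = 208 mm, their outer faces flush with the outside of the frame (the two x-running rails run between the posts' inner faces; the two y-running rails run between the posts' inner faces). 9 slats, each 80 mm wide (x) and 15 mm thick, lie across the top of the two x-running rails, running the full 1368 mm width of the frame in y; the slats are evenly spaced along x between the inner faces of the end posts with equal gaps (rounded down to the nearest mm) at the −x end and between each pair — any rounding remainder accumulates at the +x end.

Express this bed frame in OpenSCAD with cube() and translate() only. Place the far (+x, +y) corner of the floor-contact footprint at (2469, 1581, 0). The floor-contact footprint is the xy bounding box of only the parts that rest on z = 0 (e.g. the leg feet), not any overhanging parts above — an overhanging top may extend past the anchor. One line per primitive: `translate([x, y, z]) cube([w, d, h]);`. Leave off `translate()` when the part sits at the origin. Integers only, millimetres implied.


// slat z = rail_z + rail_h = 208 + 134 = 342
// slat gap = ⌊(1945 − 9·80) / 10⌋ = 122
translate([410, 213, 0]) cube([57, 57, 412]);
translate([410, 1524, 0]) cube([57, 57, 412]);
translate([2412, 213, 0]) cube([57, 57, 412]);
translate([2412, 1524, 0]) cube([57, 57, 412]);
translate([467, 213, 208]) cube([1945, 27, 134]);
translate([467, 1554, 208]) cube([1945, 27, 134]);
translate([410, 270, 208]) cube([27, 1254, 134]);
translate([2442, 270, 208]) cube([27, 1254, 134]);
translate([589, 213, 342]) cube([80, 1368, 15]);
translate([791, 213, 342]) cube([80, 1368, 15]);
translate([993, 213, 342]) cube([80, 1368, 15]);
translate([1195, 213, 342]) cube([80, 1368, 15]);
translate([1397, 213, 342]) cube([80, 1368, 15]);
translate([1599, 213, 342]) cube([80, 1368, 15]);
translate([1801, 213, 342]) cube([80, 1368, 15]);
translate([2003, 213, 342]) cube([80, 1368, 15]);
translate([2205, 213, 342]) cube([80, 1368, 15]);


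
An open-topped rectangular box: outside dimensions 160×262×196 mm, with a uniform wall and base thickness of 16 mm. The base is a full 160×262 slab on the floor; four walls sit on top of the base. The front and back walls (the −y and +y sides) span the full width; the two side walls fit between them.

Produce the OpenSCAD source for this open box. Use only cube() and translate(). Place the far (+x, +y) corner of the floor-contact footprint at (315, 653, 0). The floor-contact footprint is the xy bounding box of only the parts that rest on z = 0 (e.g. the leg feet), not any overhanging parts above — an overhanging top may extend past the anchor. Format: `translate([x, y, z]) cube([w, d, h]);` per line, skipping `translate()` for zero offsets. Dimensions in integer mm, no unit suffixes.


translate([155, 391, 0]) cube([160, 262, 16]);
translate([155, 391, 16]) cube([160, 16, 180]);
translate([155, 637, 16]) cube([160, 16, 180]);
translate([155, 407, 16]) cube([16, 230, 180]);
translate([299, 407, 16]) cube([16, 230, 180]);


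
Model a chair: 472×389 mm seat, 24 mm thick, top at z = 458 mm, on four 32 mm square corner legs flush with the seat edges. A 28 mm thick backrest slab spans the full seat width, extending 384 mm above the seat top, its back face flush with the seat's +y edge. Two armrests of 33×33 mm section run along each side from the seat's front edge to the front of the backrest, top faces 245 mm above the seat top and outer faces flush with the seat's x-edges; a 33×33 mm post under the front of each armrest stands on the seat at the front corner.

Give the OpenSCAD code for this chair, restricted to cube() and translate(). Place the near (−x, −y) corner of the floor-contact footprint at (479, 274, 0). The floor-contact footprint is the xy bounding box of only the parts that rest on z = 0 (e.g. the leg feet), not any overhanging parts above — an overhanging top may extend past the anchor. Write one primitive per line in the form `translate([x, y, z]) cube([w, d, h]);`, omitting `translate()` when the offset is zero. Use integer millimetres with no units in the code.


translate([479, 274, 434]) cube([472, 389, 24]);
translate([479, 274, 0]) cube([32, 32, 434]);
translate([919, 274, 0]) cube([32, 32, 434]);
translate([479, 631, 0]) cube([32, 32, 434]);
translate([919, 631, 0]) cube([32, 32, 434]);
translate([479, 635, 458]) cube([472, 28, 384]);
translate([479, 274, 670]) cube([33, 361, 33]);
translate([918, 274, 670]) cube([33, 361, 33]);
translate([479, 274, 458]) cube([33, 33, 212]);
translate([918, 274, 458]) cube([33, 33, 212]);


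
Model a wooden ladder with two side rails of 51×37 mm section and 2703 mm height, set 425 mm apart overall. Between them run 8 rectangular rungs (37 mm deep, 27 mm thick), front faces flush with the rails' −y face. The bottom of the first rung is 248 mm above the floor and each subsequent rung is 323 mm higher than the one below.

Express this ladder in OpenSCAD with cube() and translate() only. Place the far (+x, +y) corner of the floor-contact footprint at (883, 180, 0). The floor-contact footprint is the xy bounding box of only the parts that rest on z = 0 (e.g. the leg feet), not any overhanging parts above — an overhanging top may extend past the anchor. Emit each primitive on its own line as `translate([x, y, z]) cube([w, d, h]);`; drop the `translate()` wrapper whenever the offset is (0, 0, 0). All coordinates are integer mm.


translate([458, 143, 0]) cube([51, 37, 2703]);
translate([832, 143, 0]) cube([51, 37, 2703]);
translate([509, 143, 248]) cube([323, 37, 27]);
translate([509, 143, 571]) cube([323, 37, 27]);
translate([509, 143, 894]) cube([323, 37, 27]);
translate([509, 143, 1217]) cube([323, 37, 27]);
translate([509, 143, 1540]) cube([323, 37, 27]);
translate([509, 143, 1863]) cube([323, 37, 27]);
translate([509, 143, 2186]) cube([323, 37, 27]);
translate([509, 143, 2509]) cube([323, 37, 27]);


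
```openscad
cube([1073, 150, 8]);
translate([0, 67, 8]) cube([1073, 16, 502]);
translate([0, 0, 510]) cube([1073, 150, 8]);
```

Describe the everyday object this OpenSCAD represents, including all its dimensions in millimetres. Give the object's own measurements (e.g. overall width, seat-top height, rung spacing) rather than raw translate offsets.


An I-beam lying along x, 1073 mm long. Overall section height 518 mm. Two flanges 150 mm wide (y) and 8 mm thick, one on the floor and one at the top; a web 16 mm thick runs between them, centred on the flange width.


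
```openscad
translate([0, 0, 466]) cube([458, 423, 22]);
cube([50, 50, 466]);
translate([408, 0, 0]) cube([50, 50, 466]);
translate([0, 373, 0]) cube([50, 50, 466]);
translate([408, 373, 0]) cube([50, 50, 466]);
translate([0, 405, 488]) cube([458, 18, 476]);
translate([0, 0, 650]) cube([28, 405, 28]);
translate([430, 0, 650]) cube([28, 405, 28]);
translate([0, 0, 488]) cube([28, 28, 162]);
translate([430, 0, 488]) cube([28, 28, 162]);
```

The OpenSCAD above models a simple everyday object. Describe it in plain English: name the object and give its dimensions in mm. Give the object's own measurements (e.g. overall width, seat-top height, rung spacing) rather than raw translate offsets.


A chair. The seat is a 458×423×22 mm slab with its top at z = 488 mm, on four 50×50 mm corner legs (flush with the seat edges, standing on z = 0). A flat backrest 18 mm thick, 476 mm tall, spans the full seat width and rises from the seat top along its +y edge, rear face flush with the rear of the seat. Two armrests of 28×28 mm section run along each side from the seat's front edge to the front of the backrest, top faces 190 mm above the seat top and outer faces flush with the seat's x-edges; a 28×28 mm post under the front of each armrest stands on the seat at the front corner.


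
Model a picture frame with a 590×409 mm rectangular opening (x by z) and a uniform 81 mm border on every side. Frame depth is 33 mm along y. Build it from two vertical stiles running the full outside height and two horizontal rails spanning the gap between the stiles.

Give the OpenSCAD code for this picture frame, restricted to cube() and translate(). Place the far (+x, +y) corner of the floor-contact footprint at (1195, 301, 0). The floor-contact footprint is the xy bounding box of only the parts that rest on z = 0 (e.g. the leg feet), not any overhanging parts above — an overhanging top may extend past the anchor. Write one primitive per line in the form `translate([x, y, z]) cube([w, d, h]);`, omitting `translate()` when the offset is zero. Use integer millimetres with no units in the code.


translate([443, 268, 0]) cube([81, 33, 571]);
translate([1114, 268, 0]) cube([81, 33, 571]);
translate([524, 268, 0]) cube([590, 33, 81]);
translate([524, 268, 490]) cube([590, 33, 81]);


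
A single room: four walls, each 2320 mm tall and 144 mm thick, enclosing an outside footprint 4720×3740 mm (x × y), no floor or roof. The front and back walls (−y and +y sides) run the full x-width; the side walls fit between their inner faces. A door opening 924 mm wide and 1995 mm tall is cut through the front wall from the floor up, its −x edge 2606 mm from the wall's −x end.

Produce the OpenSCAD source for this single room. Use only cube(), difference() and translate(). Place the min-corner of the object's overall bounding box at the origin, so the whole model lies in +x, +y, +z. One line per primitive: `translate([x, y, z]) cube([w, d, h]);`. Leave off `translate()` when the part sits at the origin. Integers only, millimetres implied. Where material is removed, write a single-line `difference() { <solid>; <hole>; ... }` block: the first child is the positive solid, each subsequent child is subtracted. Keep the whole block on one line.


difference() { cube([4720, 144, 2320]); translate([2606, 0, 0]) cube([924, 144, 1995]); }
translate([0, 3596, 0]) cube([4720, 144, 2320]);
translate([0, 144, 0]) cube([144, 3452, 2320]);
translate([4576, 144, 0]) cube([144, 3452, 2320]);


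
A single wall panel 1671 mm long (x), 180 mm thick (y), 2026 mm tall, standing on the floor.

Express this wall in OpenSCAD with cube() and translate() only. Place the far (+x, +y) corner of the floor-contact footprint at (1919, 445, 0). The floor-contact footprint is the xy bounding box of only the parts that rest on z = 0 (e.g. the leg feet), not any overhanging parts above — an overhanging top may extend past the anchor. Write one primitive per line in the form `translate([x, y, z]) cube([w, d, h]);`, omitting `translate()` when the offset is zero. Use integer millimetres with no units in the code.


translate([248, 265, 0]) cube([1671, 180, 2026]);


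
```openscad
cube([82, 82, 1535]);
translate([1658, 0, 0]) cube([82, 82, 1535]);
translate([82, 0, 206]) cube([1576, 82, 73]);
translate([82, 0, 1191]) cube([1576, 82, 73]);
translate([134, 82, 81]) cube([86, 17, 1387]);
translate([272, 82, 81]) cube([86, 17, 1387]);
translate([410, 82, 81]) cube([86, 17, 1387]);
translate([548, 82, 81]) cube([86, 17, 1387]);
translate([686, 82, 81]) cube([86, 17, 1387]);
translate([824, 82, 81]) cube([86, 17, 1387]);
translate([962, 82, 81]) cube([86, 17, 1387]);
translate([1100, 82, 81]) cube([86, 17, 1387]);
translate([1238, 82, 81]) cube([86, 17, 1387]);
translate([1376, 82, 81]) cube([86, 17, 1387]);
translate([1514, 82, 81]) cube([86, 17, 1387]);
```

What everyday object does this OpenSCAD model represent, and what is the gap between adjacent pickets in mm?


A fence section. The picket gap is 52 mm.

Two posts, two rails, 11 pickets — a fence section. Span 1576 mm holds 11 pickets of 86 mm with 12 equal gaps: ⌊(1576 − 11·86) / 12⌋ = 52 mm.


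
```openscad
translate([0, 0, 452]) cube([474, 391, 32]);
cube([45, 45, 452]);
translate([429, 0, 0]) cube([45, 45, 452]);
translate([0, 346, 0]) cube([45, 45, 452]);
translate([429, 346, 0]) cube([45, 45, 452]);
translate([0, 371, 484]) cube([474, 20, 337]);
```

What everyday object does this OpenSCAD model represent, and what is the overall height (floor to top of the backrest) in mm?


A chair. The overall height is 821 mm.

A slab on four corner posts with a tall panel at the back — a chair. The seat slab sits at z = 452 with thickness 32, and the 337 mm backrest starts at the seat top, so the overall height is 452 + 32 + 337 = 821 mm.


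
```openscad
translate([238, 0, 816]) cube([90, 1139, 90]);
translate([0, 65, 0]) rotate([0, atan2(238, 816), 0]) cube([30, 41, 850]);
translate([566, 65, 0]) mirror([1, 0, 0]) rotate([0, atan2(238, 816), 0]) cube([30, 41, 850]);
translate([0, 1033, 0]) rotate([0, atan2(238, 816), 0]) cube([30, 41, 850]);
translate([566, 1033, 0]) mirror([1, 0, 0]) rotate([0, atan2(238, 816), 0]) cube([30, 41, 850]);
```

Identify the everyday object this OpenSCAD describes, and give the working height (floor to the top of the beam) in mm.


A sawhorse. The overall height is 906 mm.

A beam across two mirrored pairs of raked legs — a sawhorse. The beam's underside is at z = 816 (matching the legs' vertical rise in atan2(238, 816)) and the beam is 90 mm tall, so its top is at 816 + 90 = 906 mm. The raked legs top out at the beam's underside, so that is the highest point.


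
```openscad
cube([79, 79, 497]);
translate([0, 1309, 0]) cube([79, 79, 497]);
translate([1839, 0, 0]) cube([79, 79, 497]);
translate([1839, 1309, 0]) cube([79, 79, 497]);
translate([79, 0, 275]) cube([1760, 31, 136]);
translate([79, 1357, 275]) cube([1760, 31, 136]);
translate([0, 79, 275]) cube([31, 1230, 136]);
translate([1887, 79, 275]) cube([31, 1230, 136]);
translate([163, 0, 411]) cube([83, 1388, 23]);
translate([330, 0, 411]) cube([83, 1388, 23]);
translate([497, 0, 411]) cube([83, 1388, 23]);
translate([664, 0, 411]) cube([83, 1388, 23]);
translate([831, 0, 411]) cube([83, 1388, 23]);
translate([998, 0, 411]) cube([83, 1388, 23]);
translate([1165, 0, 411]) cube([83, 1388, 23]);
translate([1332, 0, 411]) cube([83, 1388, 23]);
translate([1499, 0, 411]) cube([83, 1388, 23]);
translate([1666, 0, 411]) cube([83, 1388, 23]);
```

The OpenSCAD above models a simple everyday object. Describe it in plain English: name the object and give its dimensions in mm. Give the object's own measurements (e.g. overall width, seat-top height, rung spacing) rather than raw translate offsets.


A bed frame 1918 mm long (x) by 1388 mm wide (y). Four 79×79 mm corner posts, 497 mm tall, at the corners of the footprint. Four rails of 31 mm thickness and 136 mm height run between adjacent posts with their undersides at z = 275 mm, their outer faces flush with the outside of the frame (the two x-running rails run between the posts' inner faces; the two y-running rails run between the posts' inner faces). 10 slats, each 83 mm wide (x) and 23 mm thick, lie across the top of the two x-running rails, running the full 1388 mm width of the frame in y; along x they sit between the end posts with a 84 mm gap after the −x posts and between neighbouring slats, leaving 90 mm before the +x posts.


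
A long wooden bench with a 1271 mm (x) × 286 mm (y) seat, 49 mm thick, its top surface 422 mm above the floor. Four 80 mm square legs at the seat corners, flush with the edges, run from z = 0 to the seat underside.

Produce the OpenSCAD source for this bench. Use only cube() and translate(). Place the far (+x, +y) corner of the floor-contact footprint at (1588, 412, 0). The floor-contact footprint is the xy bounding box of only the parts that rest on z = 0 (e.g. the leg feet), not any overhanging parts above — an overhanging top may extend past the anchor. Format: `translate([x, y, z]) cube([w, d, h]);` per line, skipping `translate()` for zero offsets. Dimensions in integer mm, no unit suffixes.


translate([317, 126, 373]) cube([1271, 286, 49]);
translate([317, 126, 0]) cube([80, 80, 373]);
translate([317, 332, 0]) cube([80, 80, 373]);
translate([1508, 126, 0]) cube([80, 80, 373]);
translate([1508, 332, 0]) cube([80, 80, 373]);


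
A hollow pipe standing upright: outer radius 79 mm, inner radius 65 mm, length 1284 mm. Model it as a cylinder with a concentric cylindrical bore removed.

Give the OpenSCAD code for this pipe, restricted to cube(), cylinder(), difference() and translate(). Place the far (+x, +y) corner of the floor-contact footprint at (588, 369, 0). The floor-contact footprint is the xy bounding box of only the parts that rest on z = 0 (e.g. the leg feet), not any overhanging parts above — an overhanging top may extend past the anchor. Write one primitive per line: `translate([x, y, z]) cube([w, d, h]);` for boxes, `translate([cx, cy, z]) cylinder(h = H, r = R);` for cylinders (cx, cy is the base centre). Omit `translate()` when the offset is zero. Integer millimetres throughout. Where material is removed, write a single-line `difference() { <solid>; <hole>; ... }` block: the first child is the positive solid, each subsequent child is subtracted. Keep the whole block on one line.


difference() { translate([509, 290, 0]) cylinder(h = 1284, r = 79); translate([509, 290, 0]) cylinder(h = 1284, r = 65); }


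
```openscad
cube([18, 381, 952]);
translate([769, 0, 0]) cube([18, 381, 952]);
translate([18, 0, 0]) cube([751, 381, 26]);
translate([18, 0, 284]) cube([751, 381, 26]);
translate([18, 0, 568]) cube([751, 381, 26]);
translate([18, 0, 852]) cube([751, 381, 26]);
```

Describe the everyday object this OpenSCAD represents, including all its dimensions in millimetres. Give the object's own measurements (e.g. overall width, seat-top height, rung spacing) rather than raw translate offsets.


An open bookshelf. Two side panels, each 18 mm thick, 381 mm deep and 952 mm tall, stand 787 mm apart (outside-to-outside). Between them sit 4 shelves, each 26 mm thick and 381 mm deep, spanning the full gap between the sides. The bottom shelf rests on the floor (its underside at z = 0) and the clear gap between one shelf's top and the next shelf's underside is 258 mm.


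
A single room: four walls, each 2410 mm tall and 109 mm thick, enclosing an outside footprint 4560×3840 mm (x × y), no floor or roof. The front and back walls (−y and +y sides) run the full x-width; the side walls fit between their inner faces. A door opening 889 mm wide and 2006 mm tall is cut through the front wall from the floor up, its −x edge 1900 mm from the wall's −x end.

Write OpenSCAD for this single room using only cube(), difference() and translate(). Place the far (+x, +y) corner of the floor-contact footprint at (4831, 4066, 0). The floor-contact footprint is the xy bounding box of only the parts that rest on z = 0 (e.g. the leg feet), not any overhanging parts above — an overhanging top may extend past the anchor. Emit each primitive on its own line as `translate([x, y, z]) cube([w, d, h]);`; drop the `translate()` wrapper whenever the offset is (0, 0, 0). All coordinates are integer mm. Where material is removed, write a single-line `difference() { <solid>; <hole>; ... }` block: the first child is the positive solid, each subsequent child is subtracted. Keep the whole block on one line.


difference() { translate([271, 226, 0]) cube([4560, 109, 2410]); translate([2171, 226, 0]) cube([889, 109, 2006]); }
translate([271, 3957, 0]) cube([4560, 109, 2410]);
translate([271, 335, 0]) cube([109, 3622, 2410]);
translate([4722, 335, 0]) cube([109, 3622, 2410]);


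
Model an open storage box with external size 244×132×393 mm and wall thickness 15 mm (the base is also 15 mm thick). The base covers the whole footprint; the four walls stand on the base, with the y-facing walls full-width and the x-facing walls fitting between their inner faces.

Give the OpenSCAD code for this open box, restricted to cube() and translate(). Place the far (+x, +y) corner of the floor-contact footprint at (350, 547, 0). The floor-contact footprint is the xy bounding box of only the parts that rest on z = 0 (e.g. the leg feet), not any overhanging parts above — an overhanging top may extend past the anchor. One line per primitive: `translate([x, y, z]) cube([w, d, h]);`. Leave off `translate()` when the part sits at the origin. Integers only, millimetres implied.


translate([106, 415, 0]) cube([244, 132, 15]);
translate([106, 415, 15]) cube([244, 15, 378]);
translate([106, 532, 15]) cube([244, 15, 378]);
translate([106, 430, 15]) cube([15, 102, 378]);
translate([335, 430, 15]) cube([15, 102, 378]);


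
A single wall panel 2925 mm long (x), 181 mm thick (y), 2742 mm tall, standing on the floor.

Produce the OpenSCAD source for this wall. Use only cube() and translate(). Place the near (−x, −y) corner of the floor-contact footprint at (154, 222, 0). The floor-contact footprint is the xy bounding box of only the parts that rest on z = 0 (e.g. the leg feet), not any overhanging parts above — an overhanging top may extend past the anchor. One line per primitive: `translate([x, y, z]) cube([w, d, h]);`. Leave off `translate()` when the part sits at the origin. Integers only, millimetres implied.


translate([154, 222, 0]) cube([2925, 181, 2742]);


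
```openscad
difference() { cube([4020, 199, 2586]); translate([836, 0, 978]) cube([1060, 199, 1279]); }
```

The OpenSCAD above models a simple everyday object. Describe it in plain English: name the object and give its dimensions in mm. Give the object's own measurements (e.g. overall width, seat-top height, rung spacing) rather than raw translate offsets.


A wall 4020 mm long (x), 199 mm thick (y), 2586 mm tall, with a rectangular window opening cut through it. The opening is 1060 mm wide and 1279 mm tall; its sill is at z = 978 mm and its near (−x) edge is 836 mm from the wall's −x end. The opening passes through the full wall thickness.


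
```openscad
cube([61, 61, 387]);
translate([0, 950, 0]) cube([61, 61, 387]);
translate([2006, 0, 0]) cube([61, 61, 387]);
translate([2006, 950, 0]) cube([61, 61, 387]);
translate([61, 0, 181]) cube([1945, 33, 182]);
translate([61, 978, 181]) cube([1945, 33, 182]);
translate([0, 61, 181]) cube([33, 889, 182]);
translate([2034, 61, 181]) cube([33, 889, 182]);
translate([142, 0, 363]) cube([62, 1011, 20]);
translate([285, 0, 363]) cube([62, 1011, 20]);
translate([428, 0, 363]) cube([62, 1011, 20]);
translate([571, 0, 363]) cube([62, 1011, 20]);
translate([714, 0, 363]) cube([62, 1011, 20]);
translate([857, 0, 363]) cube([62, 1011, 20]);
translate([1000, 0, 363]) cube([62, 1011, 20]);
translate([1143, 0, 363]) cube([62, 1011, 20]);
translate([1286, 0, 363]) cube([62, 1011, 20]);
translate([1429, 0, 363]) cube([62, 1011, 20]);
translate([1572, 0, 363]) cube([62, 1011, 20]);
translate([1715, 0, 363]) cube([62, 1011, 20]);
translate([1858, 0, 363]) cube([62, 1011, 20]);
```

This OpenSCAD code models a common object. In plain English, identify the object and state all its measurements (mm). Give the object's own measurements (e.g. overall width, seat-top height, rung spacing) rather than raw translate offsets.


A bed frame 2067 mm long (x) by 1011 mm wide (y). Four 61×61 mm corner posts, 387 mm tall, at the corners of the footprint. Four rails of 33 mm thickness and 182 mm height run between adjacent posts with their undersides at z = 181 mm, their outer faces flush with the outside of the frame (the two x-running rails run between the posts' inner faces; the two y-running rails run between the posts' inner faces). 13 slats, each 62 mm wide (x) and 20 mm thick, lie across the top of the two x-running rails, running the full 1011 mm width of the frame in y; along x they sit between the end posts with a 81 mm gap after the −x posts and between neighbouring slats, leaving 86 mm before the +x posts.


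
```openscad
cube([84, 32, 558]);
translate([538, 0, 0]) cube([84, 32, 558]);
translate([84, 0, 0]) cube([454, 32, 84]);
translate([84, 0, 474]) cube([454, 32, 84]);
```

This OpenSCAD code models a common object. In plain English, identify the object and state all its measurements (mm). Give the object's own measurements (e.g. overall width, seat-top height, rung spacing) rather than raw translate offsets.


A rectangular picture frame lying in the x–z plane (depth along y). The opening is 454 mm wide (x) by 390 mm tall (z), surrounded by a border 84 mm wide on all four sides. The frame is 32 mm deep and is made of two full-height vertical stiles with two horizontal rails fitted between them.


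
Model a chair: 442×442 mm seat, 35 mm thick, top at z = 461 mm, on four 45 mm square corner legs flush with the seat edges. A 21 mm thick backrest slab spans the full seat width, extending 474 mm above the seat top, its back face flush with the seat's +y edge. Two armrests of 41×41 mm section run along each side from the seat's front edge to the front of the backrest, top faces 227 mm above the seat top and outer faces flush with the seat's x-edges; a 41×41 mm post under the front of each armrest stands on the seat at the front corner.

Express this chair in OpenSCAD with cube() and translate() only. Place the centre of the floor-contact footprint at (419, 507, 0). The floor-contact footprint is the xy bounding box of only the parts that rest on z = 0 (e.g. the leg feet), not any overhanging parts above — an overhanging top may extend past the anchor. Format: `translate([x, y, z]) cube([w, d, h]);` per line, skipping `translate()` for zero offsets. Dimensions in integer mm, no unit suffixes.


// leg_h = 461 - 35 = 426
// arm post h = 227 - 41 = 186
translate([198, 286, 426]) cube([442, 442, 35]);
translate([198, 286, 0]) cube([45, 45, 426]);
translate([595, 286, 0]) cube([45, 45, 426]);
translate([198, 683, 0]) cube([45, 45, 426]);
translate([595, 683, 0]) cube([45, 45, 426]);
translate([198, 707, 461]) cube([442, 21, 474]);
translate([198, 286, 647]) cube([41, 421, 41]);
translate([599, 286, 647]) cube([41, 421, 41]);
translate([198, 286, 461]) cube([41, 41, 186]);
translate([599, 286, 461]) cube([41, 41, 186]);


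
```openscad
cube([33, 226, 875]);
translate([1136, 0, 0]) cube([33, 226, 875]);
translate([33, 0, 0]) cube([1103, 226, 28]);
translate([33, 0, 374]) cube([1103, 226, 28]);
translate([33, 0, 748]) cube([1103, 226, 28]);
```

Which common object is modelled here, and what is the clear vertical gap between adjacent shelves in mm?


A bookshelf. The clear shelf gap is 346 mm.

Two tall side panels with 3 horizontal boards between them — a bookshelf. The first two shelf undersides are at z = 0 and z = 374; with shelf thickness 28, the clear gap is 374 − 0 − 28 = 346 mm.


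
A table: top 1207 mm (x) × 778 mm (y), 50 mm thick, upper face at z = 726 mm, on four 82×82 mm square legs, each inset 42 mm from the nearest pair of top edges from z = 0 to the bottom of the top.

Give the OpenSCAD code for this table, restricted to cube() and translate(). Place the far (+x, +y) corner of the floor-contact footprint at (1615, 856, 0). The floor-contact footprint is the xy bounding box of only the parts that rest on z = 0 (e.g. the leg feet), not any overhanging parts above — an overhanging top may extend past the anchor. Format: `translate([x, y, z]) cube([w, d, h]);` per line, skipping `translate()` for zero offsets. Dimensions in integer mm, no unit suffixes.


translate([450, 120, 676]) cube([1207, 778, 50]);
translate([492, 162, 0]) cube([82, 82, 676]);
translate([1533, 162, 0]) cube([82, 82, 676]);
translate([492, 774, 0]) cube([82, 82, 676]);
translate([1533, 774, 0]) cube([82, 82, 676]);


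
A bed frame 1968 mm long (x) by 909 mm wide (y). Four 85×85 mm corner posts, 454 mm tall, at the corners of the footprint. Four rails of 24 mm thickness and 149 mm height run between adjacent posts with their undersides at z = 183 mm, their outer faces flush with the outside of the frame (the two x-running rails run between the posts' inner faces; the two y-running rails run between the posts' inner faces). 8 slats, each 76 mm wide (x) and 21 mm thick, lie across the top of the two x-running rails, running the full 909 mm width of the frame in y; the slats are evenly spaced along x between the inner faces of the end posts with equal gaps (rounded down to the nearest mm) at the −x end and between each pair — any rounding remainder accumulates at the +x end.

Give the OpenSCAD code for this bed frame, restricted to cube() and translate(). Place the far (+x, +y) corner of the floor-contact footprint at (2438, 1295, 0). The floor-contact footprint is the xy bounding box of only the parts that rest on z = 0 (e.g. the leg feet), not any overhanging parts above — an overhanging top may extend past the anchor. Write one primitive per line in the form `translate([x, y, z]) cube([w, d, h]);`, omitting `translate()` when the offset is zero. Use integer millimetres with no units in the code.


translate([470, 386, 0]) cube([85, 85, 454]);
translate([470, 1210, 0]) cube([85, 85, 454]);
translate([2353, 386, 0]) cube([85, 85, 454]);
translate([2353, 1210, 0]) cube([85, 85, 454]);
translate([555, 386, 183]) cube([1798, 24, 149]);
translate([555, 1271, 183]) cube([1798, 24, 149]);
translate([470, 471, 183]) cube([24, 739, 149]);
translate([2414, 471, 183]) cube([24, 739, 149]);
translate([687, 386, 332]) cube([76, 909, 21]);
translate([895, 386, 332]) cube([76, 909, 21]);
translate([1103, 386, 332]) cube([76, 909, 21]);
translate([1311, 386, 332]) cube([76, 909, 21]);
translate([1519, 386, 332]) cube([76, 909, 21]);
translate([1727, 386, 332]) cube([76, 909, 21]);
translate([1935, 386, 332]) cube([76, 909, 21]);
translate([2143, 386, 332]) cube([76, 909, 21]);


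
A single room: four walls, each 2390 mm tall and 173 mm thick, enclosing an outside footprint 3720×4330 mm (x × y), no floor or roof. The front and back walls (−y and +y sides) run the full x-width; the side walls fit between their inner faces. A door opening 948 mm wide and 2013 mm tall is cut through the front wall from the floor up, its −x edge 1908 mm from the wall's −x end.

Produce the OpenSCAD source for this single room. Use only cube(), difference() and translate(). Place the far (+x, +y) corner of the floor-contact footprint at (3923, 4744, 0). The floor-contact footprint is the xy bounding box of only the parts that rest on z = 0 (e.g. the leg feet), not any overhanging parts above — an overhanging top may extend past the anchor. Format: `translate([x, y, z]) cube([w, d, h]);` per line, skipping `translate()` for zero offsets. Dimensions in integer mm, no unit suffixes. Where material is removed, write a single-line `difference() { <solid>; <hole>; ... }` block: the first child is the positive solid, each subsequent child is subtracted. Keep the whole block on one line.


difference() { translate([203, 414, 0]) cube([3720, 173, 2390]); translate([2111, 414, 0]) cube([948, 173, 2013]); }
translate([203, 4571, 0]) cube([3720, 173, 2390]);
translate([203, 587, 0]) cube([173, 3984, 2390]);
translate([3750, 587, 0]) cube([173, 3984, 2390]);


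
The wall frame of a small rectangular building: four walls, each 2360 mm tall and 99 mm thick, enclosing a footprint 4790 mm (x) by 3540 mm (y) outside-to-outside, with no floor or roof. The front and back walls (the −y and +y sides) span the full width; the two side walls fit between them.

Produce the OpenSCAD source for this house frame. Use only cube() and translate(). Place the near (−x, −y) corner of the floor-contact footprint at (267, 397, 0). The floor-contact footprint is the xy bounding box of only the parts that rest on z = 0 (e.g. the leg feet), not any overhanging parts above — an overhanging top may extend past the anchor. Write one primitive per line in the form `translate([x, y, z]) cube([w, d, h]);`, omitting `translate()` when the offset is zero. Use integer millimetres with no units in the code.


translate([267, 397, 0]) cube([4790, 99, 2360]);
translate([267, 3838, 0]) cube([4790, 99, 2360]);
translate([267, 496, 0]) cube([99, 3342, 2360]);
translate([4958, 496, 0]) cube([99, 3342, 2360]);


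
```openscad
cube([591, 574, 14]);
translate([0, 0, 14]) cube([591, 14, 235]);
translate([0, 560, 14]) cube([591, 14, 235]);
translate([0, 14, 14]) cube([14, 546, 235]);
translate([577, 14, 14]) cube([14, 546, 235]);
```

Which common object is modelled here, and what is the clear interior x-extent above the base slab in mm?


An open box. The internal width is 563 mm.

A 591×574 base slab with four walls standing on it — an open box. The base is 591 mm wide and the walls are 14 mm thick, so the internal width is 591 − 2 × 14 = 563 mm.


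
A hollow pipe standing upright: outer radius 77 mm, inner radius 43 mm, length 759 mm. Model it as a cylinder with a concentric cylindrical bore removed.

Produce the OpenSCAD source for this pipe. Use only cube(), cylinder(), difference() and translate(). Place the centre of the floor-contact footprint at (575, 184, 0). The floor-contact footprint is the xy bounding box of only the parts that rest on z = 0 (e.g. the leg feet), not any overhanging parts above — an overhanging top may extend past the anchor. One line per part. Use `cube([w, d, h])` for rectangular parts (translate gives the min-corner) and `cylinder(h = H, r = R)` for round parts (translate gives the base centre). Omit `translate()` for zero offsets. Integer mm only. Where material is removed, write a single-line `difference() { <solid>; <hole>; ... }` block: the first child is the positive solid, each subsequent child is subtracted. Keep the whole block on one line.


difference() { translate([575, 184, 0]) cylinder(h = 759, r = 77); translate([575, 184, 0]) cylinder(h = 759, r = 43); }


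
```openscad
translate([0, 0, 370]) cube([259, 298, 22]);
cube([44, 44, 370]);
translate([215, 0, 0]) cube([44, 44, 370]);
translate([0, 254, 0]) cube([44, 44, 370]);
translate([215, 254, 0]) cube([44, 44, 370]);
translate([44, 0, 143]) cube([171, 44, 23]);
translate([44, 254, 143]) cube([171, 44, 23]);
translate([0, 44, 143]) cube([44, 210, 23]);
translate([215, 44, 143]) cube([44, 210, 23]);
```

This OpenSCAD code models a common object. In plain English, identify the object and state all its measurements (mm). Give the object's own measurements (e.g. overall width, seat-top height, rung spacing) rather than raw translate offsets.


A simple wooden stool: a rectangular seat 259 mm (x) by 298 mm (y), 22 mm thick, top face at z = 392 mm, on four square legs, each 44×44 mm in cross-section. The legs rest on z = 0, each flush with a corner of the seat. Four stretchers, 44 mm wide and 23 mm tall, connect adjacent legs with their undersides at z = 143 mm, each running between the inner faces of the legs it joins and aligned with the legs' outer faces on the other axis.


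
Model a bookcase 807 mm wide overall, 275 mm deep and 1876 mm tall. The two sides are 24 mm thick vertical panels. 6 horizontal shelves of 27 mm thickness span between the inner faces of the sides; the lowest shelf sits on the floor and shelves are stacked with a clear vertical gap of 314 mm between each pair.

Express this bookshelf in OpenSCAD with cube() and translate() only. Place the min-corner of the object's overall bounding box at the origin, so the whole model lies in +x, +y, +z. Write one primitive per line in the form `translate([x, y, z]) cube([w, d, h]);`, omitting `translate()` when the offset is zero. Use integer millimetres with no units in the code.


cube([24, 275, 1876]);
translate([783, 0, 0]) cube([24, 275, 1876]);
translate([24, 0, 0]) cube([759, 275, 27]);
translate([24, 0, 341]) cube([759, 275, 27]);
translate([24, 0, 682]) cube([759, 275, 27]);
translate([24, 0, 1023]) cube([759, 275, 27]);
translate([24, 0, 1364]) cube([759, 275, 27]);
translate([24, 0, 1705]) cube([759, 275, 27]);


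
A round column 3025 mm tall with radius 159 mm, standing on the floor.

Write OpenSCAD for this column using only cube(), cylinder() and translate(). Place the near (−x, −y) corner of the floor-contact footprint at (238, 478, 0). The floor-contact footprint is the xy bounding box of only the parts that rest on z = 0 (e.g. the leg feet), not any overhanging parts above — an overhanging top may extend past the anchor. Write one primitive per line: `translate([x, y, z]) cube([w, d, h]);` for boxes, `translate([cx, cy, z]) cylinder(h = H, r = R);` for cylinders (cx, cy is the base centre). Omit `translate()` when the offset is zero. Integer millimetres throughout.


translate([397, 637, 0]) cylinder(h = 3025, r = 159);
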